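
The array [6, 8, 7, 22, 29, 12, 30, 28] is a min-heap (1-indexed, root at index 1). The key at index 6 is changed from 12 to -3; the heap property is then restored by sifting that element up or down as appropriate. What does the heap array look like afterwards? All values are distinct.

[-3, 8, 6, 22, 29, 7, 30, 28]

set index 6 from 12 to -3 → [6, 8, 7, 22, 29, -3, 30, 28]
-3 < parent 7 at index 3, swap → [6, 8, -3, 22, 29, 7, 30, 28]
-3 < parent 6 at index 1, swap → [-3, 8, 6, 22, 29, 7, 30, 28]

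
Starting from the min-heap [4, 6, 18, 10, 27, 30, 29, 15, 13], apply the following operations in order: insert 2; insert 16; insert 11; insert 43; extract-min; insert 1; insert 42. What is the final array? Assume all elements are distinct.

[1, 6, 4, 10, 16, 11, 29, 15, 13, 27, 43, 30, 18, 42]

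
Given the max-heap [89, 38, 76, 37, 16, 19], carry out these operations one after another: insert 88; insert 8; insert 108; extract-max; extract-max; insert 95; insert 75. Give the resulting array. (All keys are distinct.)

insert 88:
  append 88 at index 6 → [89, 38, 76, 37, 16, 19, 88]
  88 > parent 76 at index 2, swap → [89, 38, 88, 37, 16, 19, 76]
insert 8:
  append 8 at index 7 → [89, 38, 88, 37, 16, 19, 76, 8] (no swap needed)
insert 108:
  append 108 at index 8 → [89, 38, 88, 37, 16, 19, 76, 8, 108]
  108 > parent 37 at index 3, swap → [89, 38, 88, 108, 16, 19, 76, 8, 37]
  108 > parent 38 at index 1, swap → [89, 108, 88, 38, 16, 19, 76, 8, 37]
  108 > parent 89 at index 0, swap → [108, 89, 88, 38, 16, 19, 76, 8, 37]
extract-max → returns 108:
  remove root 108; move last element 37 to root → [37, 89, 88, 38, 16, 19, 76, 8]
  37 vs larger child 89 at index 1, swap → [89, 37, 88, 38, 16, 19, 76, 8]
  37 vs larger child 38 at index 3, swap → [89, 38, 88, 37, 16, 19, 76, 8]
extract-max → returns 89:
  remove root 89; move last element 8 to root → [8, 38, 88, 37, 16, 19, 76]
  8 vs larger child 88 at index 2, swap → [88, 38, 8, 37, 16, 19, 76]
  8 vs larger child 76 at index 6, swap → [88, 38, 76, 37, 16, 19, 8]
insert 95:
  append 95 at index 7 → [88, 38, 76, 37, 16, 19, 8, 95]
  95 > parent 37 at index 3, swap → [88, 38, 76, 95, 16, 19, 8, 37]
  95 > parent 38 at index 1, swap → [88, 95, 76, 38, 16, 19, 8, 37]
  95 > parent 88 at index 0, swap → [95, 88, 76, 38, 16, 19, 8, 37]
insert 75:
  append 75 at index 8 → [95, 88, 76, 38, 16, 19, 8, 37, 75]
  75 > parent 38 at index 3, swap → [95, 88, 76, 75, 16, 19, 8, 37, 38]

[95, 88, 76, 75, 16, 19, 8, 37, 38]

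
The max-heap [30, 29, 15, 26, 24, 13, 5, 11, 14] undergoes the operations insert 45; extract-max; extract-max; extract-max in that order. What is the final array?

[26, 24, 15, 14, 11, 13, 5]

insert 45:
  append 45 at index 9 → [30, 29, 15, 26, 24, 13, 5, 11, 14, 45]
  45 > parent 24 at index 4, swap → [30, 29, 15, 26, 45, 13, 5, 11, 14, 24]
  45 > parent 29 at index 1, swap → [30, 45, 15, 26, 29, 13, 5, 11, 14, 24]
  45 > parent 30 at index 0, swap → [45, 30, 15, 26, 29, 13, 5, 11, 14, 24]
extract-max → returns 45:
  remove root 45; move last element 24 to root → [24, 30, 15, 26, 29, 13, 5, 11, 14]
  24 vs larger child 30 at index 1, swap → [30, 24, 15, 26, 29, 13, 5, 11, 14]
  24 vs larger child 29 at index 4, swap → [30, 29, 15, 26, 24, 13, 5, 11, 14]
extract-max → returns 30:
  remove root 30; move last element 14 to root → [14, 29, 15, 26, 24, 13, 5, 11]
  14 vs larger child 29 at index 1, swap → [29, 14, 15, 26, 24, 13, 5, 11]
  14 vs larger child 26 at index 3, swap → [29, 26, 15, 14, 24, 13, 5, 11]
extract-max → returns 29:
  remove root 29; move last element 11 to root → [11, 26, 15, 14, 24, 13, 5]
  11 vs larger child 26 at index 1, swap → [26, 11, 15, 14, 24, 13, 5]
  11 vs larger child 24 at index 4, swap → [26, 24, 15, 14, 11, 13, 5]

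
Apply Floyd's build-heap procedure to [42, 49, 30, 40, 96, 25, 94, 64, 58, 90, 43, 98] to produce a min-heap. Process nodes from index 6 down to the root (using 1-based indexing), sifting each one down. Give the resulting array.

[25, 40, 30, 49, 43, 42, 94, 64, 58, 90, 96, 98]

sift down from index 6: already satisfies heap property
sift down from index 5:
  96 vs smaller child 43 at index 11, swap → [42, 49, 30, 40, 43, 25, 94, 64, 58, 90, 96, 98]
sift down from index 4: already satisfies heap property
sift down from index 3:
  30 vs smaller child 25 at index 6, swap → [42, 49, 25, 40, 43, 30, 94, 64, 58, 90, 96, 98]
sift down from index 2:
  49 vs smaller child 40 at index 4, swap → [42, 40, 25, 49, 43, 30, 94, 64, 58, 90, 96, 98]
sift down from index 1:
  42 vs smaller child 25 at index 3, swap → [25, 40, 42, 49, 43, 30, 94, 64, 58, 90, 96, 98]
  42 vs smaller child 30 at index 6, swap → [25, 40, 30, 49, 43, 42, 94, 64, 58, 90, 96, 98]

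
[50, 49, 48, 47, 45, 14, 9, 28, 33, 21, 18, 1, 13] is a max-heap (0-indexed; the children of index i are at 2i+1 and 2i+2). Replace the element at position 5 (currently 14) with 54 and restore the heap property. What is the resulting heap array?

set index 5 from 14 to 54 → [50, 49, 48, 47, 45, 54, 9, 28, 33, 21, 18, 1, 13]
54 > parent 48 at index 2, swap → [50, 49, 54, 47, 45, 48, 9, 28, 33, 21, 18, 1, 13]
54 > parent 50 at index 0, swap → [54, 49, 50, 47, 45, 48, 9, 28, 33, 21, 18, 1, 13]

[54, 49, 50, 47, 45, 48, 9, 28, 33, 21, 18, 1, 13]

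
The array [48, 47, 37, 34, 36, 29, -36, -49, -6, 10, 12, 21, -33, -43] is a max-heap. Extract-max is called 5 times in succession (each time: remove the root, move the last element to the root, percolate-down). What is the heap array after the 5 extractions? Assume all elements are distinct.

[29, 12, 21, -6, 10, -43, -36, -49, -33]

extract-max #1 returns 48:
  remove root 48; move last element -43 to root → [-43, 47, 37, 34, 36, 29, -36, -49, -6, 10, 12, 21, -33]
  -43 vs larger child 47 at index 1, swap → [47, -43, 37, 34, 36, 29, -36, -49, -6, 10, 12, 21, -33]
  -43 vs larger child 36 at index 4, swap → [47, 36, 37, 34, -43, 29, -36, -49, -6, 10, 12, 21, -33]
  -43 vs larger child 12 at index 10, swap → [47, 36, 37, 34, 12, 29, -36, -49, -6, 10, -43, 21, -33]
extract-max #2 returns 47:
  remove root 47; move last element -33 to root → [-33, 36, 37, 34, 12, 29, -36, -49, -6, 10, -43, 21]
  -33 vs larger child 37 at index 2, swap → [37, 36, -33, 34, 12, 29, -36, -49, -6, 10, -43, 21]
  -33 vs larger child 29 at index 5, swap → [37, 36, 29, 34, 12, -33, -36, -49, -6, 10, -43, 21]
  -33 vs only child 21 at index 11, swap → [37, 36, 29, 34, 12, 21, -36, -49, -6, 10, -43, -33]
extract-max #3 returns 37:
  remove root 37; move last element -33 to root → [-33, 36, 29, 34, 12, 21, -36, -49, -6, 10, -43]
  -33 vs larger child 36 at index 1, swap → [36, -33, 29, 34, 12, 21, -36, -49, -6, 10, -43]
  -33 vs larger child 34 at index 3, swap → [36, 34, 29, -33, 12, 21, -36, -49, -6, 10, -43]
  -33 vs larger child -6 at index 8, swap → [36, 34, 29, -6, 12, 21, -36, -49, -33, 10, -43]
extract-max #4 returns 36:
  remove root 36; move last element -43 to root → [-43, 34, 29, -6, 12, 21, -36, -49, -33, 10]
  -43 vs larger child 34 at index 1, swap → [34, -43, 29, -6, 12, 21, -36, -49, -33, 10]
  -43 vs larger child 12 at index 4, swap → [34, 12, 29, -6, -43, 21, -36, -49, -33, 10]
  -43 vs only child 10 at index 9, swap → [34, 12, 29, -6, 10, 21, -36, -49, -33, -43]
extract-max #5 returns 34:
  remove root 34; move last element -43 to root → [-43, 12, 29, -6, 10, 21, -36, -49, -33]
  -43 vs larger child 29 at index 2, swap → [29, 12, -43, -6, 10, 21, -36, -49, -33]
  -43 vs larger child 21 at index 5, swap → [29, 12, 21, -6, 10, -43, -36, -49, -33]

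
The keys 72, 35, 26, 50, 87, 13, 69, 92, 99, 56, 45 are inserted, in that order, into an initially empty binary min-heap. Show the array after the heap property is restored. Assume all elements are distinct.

[13, 45, 26, 72, 50, 35, 69, 92, 99, 87, 56]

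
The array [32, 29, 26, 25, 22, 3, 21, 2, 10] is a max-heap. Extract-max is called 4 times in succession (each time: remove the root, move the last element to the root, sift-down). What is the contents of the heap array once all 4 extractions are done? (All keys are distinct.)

[22, 10, 21, 3, 2]

extract-max #1 returns 32:
  remove root 32; move last element 10 to root → [10, 29, 26, 25, 22, 3, 21, 2]
  10 vs larger child 29 at index 1, swap → [29, 10, 26, 25, 22, 3, 21, 2]
  10 vs larger child 25 at index 3, swap → [29, 25, 26, 10, 22, 3, 21, 2]
extract-max #2 returns 29:
  remove root 29; move last element 2 to root → [2, 25, 26, 10, 22, 3, 21]
  2 vs larger child 26 at index 2, swap → [26, 25, 2, 10, 22, 3, 21]
  2 vs larger child 21 at index 6, swap → [26, 25, 21, 10, 22, 3, 2]
extract-max #3 returns 26:
  remove root 26; move last element 2 to root → [2, 25, 21, 10, 22, 3]
  2 vs larger child 25 at index 1, swap → [25, 2, 21, 10, 22, 3]
  2 vs larger child 22 at index 4, swap → [25, 22, 21, 10, 2, 3]
extract-max #4 returns 25:
  remove root 25; move last element 3 to root → [3, 22, 21, 10, 2]
  3 vs larger child 22 at index 1, swap → [22, 3, 21, 10, 2]
  3 vs larger child 10 at index 3, swap → [22, 10, 21, 3, 2]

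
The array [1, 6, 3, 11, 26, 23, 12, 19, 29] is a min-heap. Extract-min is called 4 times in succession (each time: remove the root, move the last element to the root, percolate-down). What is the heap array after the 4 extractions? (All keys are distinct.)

extract-min #1 returns 1:
  remove root 1; move last element 29 to root → [29, 6, 3, 11, 26, 23, 12, 19]
  29 vs smaller child 3 at index 2, swap → [3, 6, 29, 11, 26, 23, 12, 19]
  29 vs smaller child 12 at index 6, swap → [3, 6, 12, 11, 26, 23, 29, 19]
extract-min #2 returns 3:
  remove root 3; move last element 19 to root → [19, 6, 12, 11, 26, 23, 29]
  19 vs smaller child 6 at index 1, swap → [6, 19, 12, 11, 26, 23, 29]
  19 vs smaller child 11 at index 3, swap → [6, 11, 12, 19, 26, 23, 29]
extract-min #3 returns 6:
  remove root 6; move last element 29 to root → [29, 11, 12, 19, 26, 23]
  29 vs smaller child 11 at index 1, swap → [11, 29, 12, 19, 26, 23]
  29 vs smaller child 19 at index 3, swap → [11, 19, 12, 29, 26, 23]
extract-min #4 returns 11:
  remove root 11; move last element 23 to root → [23, 19, 12, 29, 26]
  23 vs smaller child 12 at index 2, swap → [12, 19, 23, 29, 26]

[12, 19, 23, 29, 26]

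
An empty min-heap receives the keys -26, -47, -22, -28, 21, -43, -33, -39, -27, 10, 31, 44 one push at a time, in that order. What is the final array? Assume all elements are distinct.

Insert -26:
  append -26 at index 0 → [-26] (no swap needed)
Insert -47:
  append -47 at index 1 → [-26, -47]
  -47 < parent -26 at index 0, swap → [-47, -26]
Insert -22:
  append -22 at index 2 → [-47, -26, -22] (no swap needed)
Insert -28:
  append -28 at index 3 → [-47, -26, -22, -28]
  -28 < parent -26 at index 1, swap → [-47, -28, -22, -26]
Insert 21:
  append 21 at index 4 → [-47, -28, -22, -26, 21] (no swap needed)
Insert -43:
  append -43 at index 5 → [-47, -28, -22, -26, 21, -43]
  -43 < parent -22 at index 2, swap → [-47, -28, -43, -26, 21, -22]
Insert -33:
  append -33 at index 6 → [-47, -28, -43, -26, 21, -22, -33] (no swap needed)
Insert -39:
  append -39 at index 7 → [-47, -28, -43, -26, 21, -22, -33, -39]
  -39 < parent -26 at index 3, swap → [-47, -28, -43, -39, 21, -22, -33, -26]
  -39 < parent -28 at index 1, swap → [-47, -39, -43, -28, 21, -22, -33, -26]
Insert -27:
  append -27 at index 8 → [-47, -39, -43, -28, 21, -22, -33, -26, -27] (no swap needed)
Insert 10:
  append 10 at index 9 → [-47, -39, -43, -28, 21, -22, -33, -26, -27, 10]
  10 < parent 21 at index 4, swap → [-47, -39, -43, -28, 10, -22, -33, -26, -27, 21]
Insert 31:
  append 31 at index 10 → [-47, -39, -43, -28, 10, -22, -33, -26, -27, 21, 31] (no swap needed)
Insert 44:
  append 44 at index 11 → [-47, -39, -43, -28, 10, -22, -33, -26, -27, 21, 31, 44] (no swap needed)

[-47, -39, -43, -28, 10, -22, -33, -26, -27, 21, 31, 44]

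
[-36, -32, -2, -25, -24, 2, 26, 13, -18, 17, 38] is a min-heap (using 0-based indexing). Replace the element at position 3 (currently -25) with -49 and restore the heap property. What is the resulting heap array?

set index 3 from -25 to -49 → [-36, -32, -2, -49, -24, 2, 26, 13, -18, 17, 38]
-49 < parent -32 at index 1, swap → [-36, -49, -2, -32, -24, 2, 26, 13, -18, 17, 38]
-49 < parent -36 at index 0, swap → [-49, -36, -2, -32, -24, 2, 26, 13, -18, 17, 38]

[-49, -36, -2, -32, -24, 2, 26, 13, -18, 17, 38]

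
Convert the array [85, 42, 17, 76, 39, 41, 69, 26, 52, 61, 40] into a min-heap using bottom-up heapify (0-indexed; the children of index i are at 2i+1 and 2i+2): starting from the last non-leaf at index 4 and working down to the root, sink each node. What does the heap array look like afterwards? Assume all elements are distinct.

[17, 26, 41, 42, 39, 85, 69, 76, 52, 61, 40]

sift down from index 4: already satisfies heap property
sift down from index 3:
  76 vs smaller child 26 at index 7, swap → [85, 42, 17, 26, 39, 41, 69, 76, 52, 61, 40]
sift down from index 2: already satisfies heap property
sift down from index 1:
  42 vs smaller child 26 at index 3, swap → [85, 26, 17, 42, 39, 41, 69, 76, 52, 61, 40]
sift down from index 0:
  85 vs smaller child 17 at index 2, swap → [17, 26, 85, 42, 39, 41, 69, 76, 52, 61, 40]
  85 vs smaller child 41 at index 5, swap → [17, 26, 41, 42, 39, 85, 69, 76, 52, 61, 40]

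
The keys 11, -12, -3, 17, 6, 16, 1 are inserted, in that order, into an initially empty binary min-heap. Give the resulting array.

[-12, 6, -3, 17, 11, 16, 1]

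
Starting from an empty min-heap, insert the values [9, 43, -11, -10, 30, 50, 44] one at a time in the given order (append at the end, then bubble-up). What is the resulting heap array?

[-11, -10, 9, 43, 30, 50, 44]

Insert 9:
  append 9 at index 0 → [9] (no swap needed)
Insert 43:
  append 43 at index 1 → [9, 43] (no swap needed)
Insert -11:
  append -11 at index 2 → [9, 43, -11]
  -11 < parent 9 at index 0, swap → [-11, 43, 9]
Insert -10:
  append -10 at index 3 → [-11, 43, 9, -10]
  -10 < parent 43 at index 1, swap → [-11, -10, 9, 43]
Insert 30:
  append 30 at index 4 → [-11, -10, 9, 43, 30] (no swap needed)
Insert 50:
  append 50 at index 5 → [-11, -10, 9, 43, 30, 50] (no swap needed)
Insert 44:
  append 44 at index 6 → [-11, -10, 9, 43, 30, 50, 44] (no swap needed)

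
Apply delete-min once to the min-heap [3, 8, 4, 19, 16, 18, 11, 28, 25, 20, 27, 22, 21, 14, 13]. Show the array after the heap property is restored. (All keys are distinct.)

remove root 3; move last element 13 to root → [13, 8, 4, 19, 16, 18, 11, 28, 25, 20, 27, 22, 21, 14]
13 vs smaller child 4 at index 2, swap → [4, 8, 13, 19, 16, 18, 11, 28, 25, 20, 27, 22, 21, 14]
13 vs smaller child 11 at index 6, swap → [4, 8, 11, 19, 16, 18, 13, 28, 25, 20, 27, 22, 21, 14]

[4, 8, 11, 19, 16, 18, 13, 28, 25, 20, 27, 22, 21, 14]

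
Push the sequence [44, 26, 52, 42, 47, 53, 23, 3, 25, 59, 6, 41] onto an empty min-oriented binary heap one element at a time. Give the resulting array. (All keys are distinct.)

Insert 44:
  append 44 at index 0 → [44] (no swap needed)
Insert 26:
  append 26 at index 1 → [44, 26]
  26 < parent 44 at index 0, swap → [26, 44]
Insert 52:
  append 52 at index 2 → [26, 44, 52] (no swap needed)
Insert 42:
  append 42 at index 3 → [26, 44, 52, 42]
  42 < parent 44 at index 1, swap → [26, 42, 52, 44]
Insert 47:
  append 47 at index 4 → [26, 42, 52, 44, 47] (no swap needed)
Insert 53:
  append 53 at index 5 → [26, 42, 52, 44, 47, 53] (no swap needed)
Insert 23:
  append 23 at index 6 → [26, 42, 52, 44, 47, 53, 23]
  23 < parent 52 at index 2, swap → [26, 42, 23, 44, 47, 53, 52]
  23 < parent 26 at index 0, swap → [23, 42, 26, 44, 47, 53, 52]
Insert 3:
  append 3 at index 7 → [23, 42, 26, 44, 47, 53, 52, 3]
  3 < parent 44 at index 3, swap → [23, 42, 26, 3, 47, 53, 52, 44]
  3 < parent 42 at index 1, swap → [23, 3, 26, 42, 47, 53, 52, 44]
  3 < parent 23 at index 0, swap → [3, 23, 26, 42, 47, 53, 52, 44]
Insert 25:
  append 25 at index 8 → [3, 23, 26, 42, 47, 53, 52, 44, 25]
  25 < parent 42 at index 3, swap → [3, 23, 26, 25, 47, 53, 52, 44, 42]
Insert 59:
  append 59 at index 9 → [3, 23, 26, 25, 47, 53, 52, 44, 42, 59] (no swap needed)
Insert 6:
  append 6 at index 10 → [3, 23, 26, 25, 47, 53, 52, 44, 42, 59, 6]
  6 < parent 47 at index 4, swap → [3, 23, 26, 25, 6, 53, 52, 44, 42, 59, 47]
  6 < parent 23 at index 1, swap → [3, 6, 26, 25, 23, 53, 52, 44, 42, 59, 47]
Insert 41:
  append 41 at index 11 → [3, 6, 26, 25, 23, 53, 52, 44, 42, 59, 47, 41]
  41 < parent 53 at index 5, swap → [3, 6, 26, 25, 23, 41, 52, 44, 42, 59, 47, 53]

[3, 6, 26, 25, 23, 41, 52, 44, 42, 59, 47, 53]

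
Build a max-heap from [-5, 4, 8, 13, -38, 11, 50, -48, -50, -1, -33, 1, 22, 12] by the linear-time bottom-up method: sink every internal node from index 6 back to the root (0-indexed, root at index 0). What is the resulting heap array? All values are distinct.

[50, 13, 22, 4, -1, 11, 12, -48, -50, -38, -33, 1, -5, 8]

sift down from index 6: already satisfies heap property
sift down from index 5:
  11 vs larger child 22 at index 12, swap → [-5, 4, 8, 13, -38, 22, 50, -48, -50, -1, -33, 1, 11, 12]
sift down from index 4:
  -38 vs larger child -1 at index 9, swap → [-5, 4, 8, 13, -1, 22, 50, -48, -50, -38, -33, 1, 11, 12]
sift down from index 3: already satisfies heap property
sift down from index 2:
  8 vs larger child 50 at index 6, swap → [-5, 4, 50, 13, -1, 22, 8, -48, -50, -38, -33, 1, 11, 12]
  8 vs only child 12 at index 13, swap → [-5, 4, 50, 13, -1, 22, 12, -48, -50, -38, -33, 1, 11, 8]
sift down from index 1:
  4 vs larger child 13 at index 3, swap → [-5, 13, 50, 4, -1, 22, 12, -48, -50, -38, -33, 1, 11, 8]
sift down from index 0:
  -5 vs larger child 50 at index 2, swap → [50, 13, -5, 4, -1, 22, 12, -48, -50, -38, -33, 1, 11, 8]
  -5 vs larger child 22 at index 5, swap → [50, 13, 22, 4, -1, -5, 12, -48, -50, -38, -33, 1, 11, 8]
  -5 vs larger child 11 at index 12, swap → [50, 13, 22, 4, -1, 11, 12, -48, -50, -38, -33, 1, -5, 8]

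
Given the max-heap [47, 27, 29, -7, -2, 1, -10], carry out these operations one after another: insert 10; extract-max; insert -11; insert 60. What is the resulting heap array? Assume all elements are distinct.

insert 10:
  append 10 at index 7 → [47, 27, 29, -7, -2, 1, -10, 10]
  10 > parent -7 at index 3, swap → [47, 27, 29, 10, -2, 1, -10, -7]
extract-max → returns 47:
  remove root 47; move last element -7 to root → [-7, 27, 29, 10, -2, 1, -10]
  -7 vs larger child 29 at index 2, swap → [29, 27, -7, 10, -2, 1, -10]
  -7 vs larger child 1 at index 5, swap → [29, 27, 1, 10, -2, -7, -10]
insert -11:
  append -11 at index 7 → [29, 27, 1, 10, -2, -7, -10, -11] (no swap needed)
insert 60:
  append 60 at index 8 → [29, 27, 1, 10, -2, -7, -10, -11, 60]
  60 > parent 10 at index 3, swap → [29, 27, 1, 60, -2, -7, -10, -11, 10]
  60 > parent 27 at index 1, swap → [29, 60, 1, 27, -2, -7, -10, -11, 10]
  60 > parent 29 at index 0, swap → [60, 29, 1, 27, -2, -7, -10, -11, 10]

[60, 29, 1, 27, -2, -7, -10, -11, 10]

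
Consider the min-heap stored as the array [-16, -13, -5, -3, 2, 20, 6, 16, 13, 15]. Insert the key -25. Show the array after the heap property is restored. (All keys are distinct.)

append -25 at index 10 → [-16, -13, -5, -3, 2, 20, 6, 16, 13, 15, -25]
-25 < parent 2 at index 4, swap → [-16, -13, -5, -3, -25, 20, 6, 16, 13, 15, 2]
-25 < parent -13 at index 1, swap → [-16, -25, -5, -3, -13, 20, 6, 16, 13, 15, 2]
-25 < parent -16 at index 0, swap → [-25, -16, -5, -3, -13, 20, 6, 16, 13, 15, 2]

[-25, -16, -5, -3, -13, 20, 6, 16, 13, 15, 2]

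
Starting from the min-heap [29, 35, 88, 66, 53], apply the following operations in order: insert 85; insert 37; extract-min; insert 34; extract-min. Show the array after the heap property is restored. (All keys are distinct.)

insert 85:
  append 85 at index 5 → [29, 35, 88, 66, 53, 85]
  85 < parent 88 at index 2, swap → [29, 35, 85, 66, 53, 88]
insert 37:
  append 37 at index 6 → [29, 35, 85, 66, 53, 88, 37]
  37 < parent 85 at index 2, swap → [29, 35, 37, 66, 53, 88, 85]
extract-min → returns 29:
  remove root 29; move last element 85 to root → [85, 35, 37, 66, 53, 88]
  85 vs smaller child 35 at index 1, swap → [35, 85, 37, 66, 53, 88]
  85 vs smaller child 53 at index 4, swap → [35, 53, 37, 66, 85, 88]
insert 34:
  append 34 at index 6 → [35, 53, 37, 66, 85, 88, 34]
  34 < parent 37 at index 2, swap → [35, 53, 34, 66, 85, 88, 37]
  34 < parent 35 at index 0, swap → [34, 53, 35, 66, 85, 88, 37]
extract-min → returns 34:
  remove root 34; move last element 37 to root → [37, 53, 35, 66, 85, 88]
  37 vs smaller child 35 at index 2, swap → [35, 53, 37, 66, 85, 88]

[35, 53, 37, 66, 85, 88]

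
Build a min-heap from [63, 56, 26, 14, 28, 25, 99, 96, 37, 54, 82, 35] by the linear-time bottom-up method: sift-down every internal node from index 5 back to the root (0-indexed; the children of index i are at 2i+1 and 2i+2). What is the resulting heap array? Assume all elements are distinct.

sift down from index 5: already satisfies heap property
sift down from index 4: already satisfies heap property
sift down from index 3: already satisfies heap property
sift down from index 2:
  26 vs smaller child 25 at index 5, swap → [63, 56, 25, 14, 28, 26, 99, 96, 37, 54, 82, 35]
sift down from index 1:
  56 vs smaller child 14 at index 3, swap → [63, 14, 25, 56, 28, 26, 99, 96, 37, 54, 82, 35]
  56 vs smaller child 37 at index 8, swap → [63, 14, 25, 37, 28, 26, 99, 96, 56, 54, 82, 35]
sift down from index 0:
  63 vs smaller child 14 at index 1, swap → [14, 63, 25, 37, 28, 26, 99, 96, 56, 54, 82, 35]
  63 vs smaller child 28 at index 4, swap → [14, 28, 25, 37, 63, 26, 99, 96, 56, 54, 82, 35]
  63 vs smaller child 54 at index 9, swap → [14, 28, 25, 37, 54, 26, 99, 96, 56, 63, 82, 35]

[14, 28, 25, 37, 54, 26, 99, 96, 56, 63, 82, 35]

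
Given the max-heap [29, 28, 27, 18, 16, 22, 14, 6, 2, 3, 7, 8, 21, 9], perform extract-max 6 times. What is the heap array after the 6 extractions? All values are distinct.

[16, 9, 14, 6, 3, 8, 7, 2]

extract-max #1 returns 29:
  remove root 29; move last element 9 to root → [9, 28, 27, 18, 16, 22, 14, 6, 2, 3, 7, 8, 21]
  9 vs larger child 28 at index 1, swap → [28, 9, 27, 18, 16, 22, 14, 6, 2, 3, 7, 8, 21]
  9 vs larger child 18 at index 3, swap → [28, 18, 27, 9, 16, 22, 14, 6, 2, 3, 7, 8, 21]
extract-max #2 returns 28:
  remove root 28; move last element 21 to root → [21, 18, 27, 9, 16, 22, 14, 6, 2, 3, 7, 8]
  21 vs larger child 27 at index 2, swap → [27, 18, 21, 9, 16, 22, 14, 6, 2, 3, 7, 8]
  21 vs larger child 22 at index 5, swap → [27, 18, 22, 9, 16, 21, 14, 6, 2, 3, 7, 8]
extract-max #3 returns 27:
  remove root 27; move last element 8 to root → [8, 18, 22, 9, 16, 21, 14, 6, 2, 3, 7]
  8 vs larger child 22 at index 2, swap → [22, 18, 8, 9, 16, 21, 14, 6, 2, 3, 7]
  8 vs larger child 21 at index 5, swap → [22, 18, 21, 9, 16, 8, 14, 6, 2, 3, 7]
extract-max #4 returns 22:
  remove root 22; move last element 7 to root → [7, 18, 21, 9, 16, 8, 14, 6, 2, 3]
  7 vs larger child 21 at index 2, swap → [21, 18, 7, 9, 16, 8, 14, 6, 2, 3]
  7 vs larger child 14 at index 6, swap → [21, 18, 14, 9, 16, 8, 7, 6, 2, 3]
extract-max #5 returns 21:
  remove root 21; move last element 3 to root → [3, 18, 14, 9, 16, 8, 7, 6, 2]
  3 vs larger child 18 at index 1, swap → [18, 3, 14, 9, 16, 8, 7, 6, 2]
  3 vs larger child 16 at index 4, swap → [18, 16, 14, 9, 3, 8, 7, 6, 2]
extract-max #6 returns 18:
  remove root 18; move last element 2 to root → [2, 16, 14, 9, 3, 8, 7, 6]
  2 vs larger child 16 at index 1, swap → [16, 2, 14, 9, 3, 8, 7, 6]
  2 vs larger child 9 at index 3, swap → [16, 9, 14, 2, 3, 8, 7, 6]
  2 vs only child 6 at index 7, swap → [16, 9, 14, 6, 3, 8, 7, 2]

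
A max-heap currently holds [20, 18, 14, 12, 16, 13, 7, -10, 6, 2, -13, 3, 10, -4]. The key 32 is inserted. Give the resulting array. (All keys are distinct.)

[32, 18, 20, 12, 16, 13, 14, -10, 6, 2, -13, 3, 10, -4, 7]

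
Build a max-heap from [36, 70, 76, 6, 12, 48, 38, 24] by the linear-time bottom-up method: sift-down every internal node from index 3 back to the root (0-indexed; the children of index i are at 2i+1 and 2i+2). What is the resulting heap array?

sift down from index 3:
  6 vs only child 24 at index 7, swap → [36, 70, 76, 24, 12, 48, 38, 6]
sift down from index 2: already satisfies heap property
sift down from index 1: already satisfies heap property
sift down from index 0:
  36 vs larger child 76 at index 2, swap → [76, 70, 36, 24, 12, 48, 38, 6]
  36 vs larger child 48 at index 5, swap → [76, 70, 48, 24, 12, 36, 38, 6]

[76, 70, 48, 24, 12, 36, 38, 6]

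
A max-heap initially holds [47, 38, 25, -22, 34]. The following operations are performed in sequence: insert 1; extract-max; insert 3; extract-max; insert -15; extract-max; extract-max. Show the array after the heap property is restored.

insert 1:
  append 1 at index 5 → [47, 38, 25, -22, 34, 1] (no swap needed)
extract-max → returns 47:
  remove root 47; move last element 1 to root → [1, 38, 25, -22, 34]
  1 vs larger child 38 at index 1, swap → [38, 1, 25, -22, 34]
  1 vs larger child 34 at index 4, swap → [38, 34, 25, -22, 1]
insert 3:
  append 3 at index 5 → [38, 34, 25, -22, 1, 3] (no swap needed)
extract-max → returns 38:
  remove root 38; move last element 3 to root → [3, 34, 25, -22, 1]
  3 vs larger child 34 at index 1, swap → [34, 3, 25, -22, 1]
insert -15:
  append -15 at index 5 → [34, 3, 25, -22, 1, -15] (no swap needed)
extract-max → returns 34:
  remove root 34; move last element -15 to root → [-15, 3, 25, -22, 1]
  -15 vs larger child 25 at index 2, swap → [25, 3, -15, -22, 1]
extract-max → returns 25:
  remove root 25; move last element 1 to root → [1, 3, -15, -22]
  1 vs larger child 3 at index 1, swap → [3, 1, -15, -22]

[3, 1, -15, -22]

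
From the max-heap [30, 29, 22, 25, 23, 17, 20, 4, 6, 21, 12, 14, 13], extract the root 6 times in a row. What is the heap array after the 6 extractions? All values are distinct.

[20, 14, 17, 13, 6, 4, 12]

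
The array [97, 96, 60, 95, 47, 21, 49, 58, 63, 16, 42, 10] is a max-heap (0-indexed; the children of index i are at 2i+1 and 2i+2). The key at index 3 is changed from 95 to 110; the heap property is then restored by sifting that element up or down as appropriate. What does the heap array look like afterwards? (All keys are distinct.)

[110, 97, 60, 96, 47, 21, 49, 58, 63, 16, 42, 10]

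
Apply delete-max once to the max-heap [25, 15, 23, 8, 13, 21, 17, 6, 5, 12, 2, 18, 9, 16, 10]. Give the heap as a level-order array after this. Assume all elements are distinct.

remove root 25; move last element 10 to root → [10, 15, 23, 8, 13, 21, 17, 6, 5, 12, 2, 18, 9, 16]
10 vs larger child 23 at index 2, swap → [23, 15, 10, 8, 13, 21, 17, 6, 5, 12, 2, 18, 9, 16]
10 vs larger child 21 at index 5, swap → [23, 15, 21, 8, 13, 10, 17, 6, 5, 12, 2, 18, 9, 16]
10 vs larger child 18 at index 11, swap → [23, 15, 21, 8, 13, 18, 17, 6, 5, 12, 2, 10, 9, 16]

[23, 15, 21, 8, 13, 18, 17, 6, 5, 12, 2, 10, 9, 16]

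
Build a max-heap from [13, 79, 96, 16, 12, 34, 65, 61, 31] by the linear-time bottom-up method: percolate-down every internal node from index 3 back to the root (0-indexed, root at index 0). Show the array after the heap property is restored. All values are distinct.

sift down from index 3:
  16 vs larger child 61 at index 7, swap → [13, 79, 96, 61, 12, 34, 65, 16, 31]
sift down from index 2: already satisfies heap property
sift down from index 1: already satisfies heap property
sift down from index 0:
  13 vs larger child 96 at index 2, swap → [96, 79, 13, 61, 12, 34, 65, 16, 31]
  13 vs larger child 65 at index 6, swap → [96, 79, 65, 61, 12, 34, 13, 16, 31]

[96, 79, 65, 61, 12, 34, 13, 16, 31]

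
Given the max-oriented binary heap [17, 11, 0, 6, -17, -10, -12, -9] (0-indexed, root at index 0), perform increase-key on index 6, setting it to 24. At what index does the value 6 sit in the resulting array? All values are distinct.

set index 6 from -12 to 24 → [17, 11, 0, 6, -17, -10, 24, -9]
24 > parent 0 at index 2, swap → [17, 11, 24, 6, -17, -10, 0, -9]
24 > parent 17 at index 0, swap → [24, 11, 17, 6, -17, -10, 0, -9]
resulting array: [24, 11, 17, 6, -17, -10, 0, -9]

3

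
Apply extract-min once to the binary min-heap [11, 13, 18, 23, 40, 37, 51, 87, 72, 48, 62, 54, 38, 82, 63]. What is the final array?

remove root 11; move last element 63 to root → [63, 13, 18, 23, 40, 37, 51, 87, 72, 48, 62, 54, 38, 82]
63 vs smaller child 13 at index 1, swap → [13, 63, 18, 23, 40, 37, 51, 87, 72, 48, 62, 54, 38, 82]
63 vs smaller child 23 at index 3, swap → [13, 23, 18, 63, 40, 37, 51, 87, 72, 48, 62, 54, 38, 82]

[13, 23, 18, 63, 40, 37, 51, 87, 72, 48, 62, 54, 38, 82]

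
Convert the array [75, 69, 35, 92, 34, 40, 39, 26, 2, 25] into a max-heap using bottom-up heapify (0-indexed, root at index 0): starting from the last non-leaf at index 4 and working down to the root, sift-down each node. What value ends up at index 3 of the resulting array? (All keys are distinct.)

sift down from index 4: already satisfies heap property
sift down from index 3: already satisfies heap property
sift down from index 2:
  35 vs larger child 40 at index 5, swap → [75, 69, 40, 92, 34, 35, 39, 26, 2, 25]
sift down from index 1:
  69 vs larger child 92 at index 3, swap → [75, 92, 40, 69, 34, 35, 39, 26, 2, 25]
sift down from index 0:
  75 vs larger child 92 at index 1, swap → [92, 75, 40, 69, 34, 35, 39, 26, 2, 25]
resulting array: [92, 75, 40, 69, 34, 35, 39, 26, 2, 25]

69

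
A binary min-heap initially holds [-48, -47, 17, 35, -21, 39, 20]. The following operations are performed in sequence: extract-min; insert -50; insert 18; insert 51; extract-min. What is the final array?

extract-min → returns -48:
  remove root -48; move last element 20 to root → [20, -47, 17, 35, -21, 39]
  20 vs smaller child -47 at index 1, swap → [-47, 20, 17, 35, -21, 39]
  20 vs smaller child -21 at index 4, swap → [-47, -21, 17, 35, 20, 39]
insert -50:
  append -50 at index 6 → [-47, -21, 17, 35, 20, 39, -50]
  -50 < parent 17 at index 2, swap → [-47, -21, -50, 35, 20, 39, 17]
  -50 < parent -47 at index 0, swap → [-50, -21, -47, 35, 20, 39, 17]
insert 18:
  append 18 at index 7 → [-50, -21, -47, 35, 20, 39, 17, 18]
  18 < parent 35 at index 3, swap → [-50, -21, -47, 18, 20, 39, 17, 35]
insert 51:
  append 51 at index 8 → [-50, -21, -47, 18, 20, 39, 17, 35, 51] (no swap needed)
extract-min → returns -50:
  remove root -50; move last element 51 to root → [51, -21, -47, 18, 20, 39, 17, 35]
  51 vs smaller child -47 at index 2, swap → [-47, -21, 51, 18, 20, 39, 17, 35]
  51 vs smaller child 17 at index 6, swap → [-47, -21, 17, 18, 20, 39, 51, 35]

[-47, -21, 17, 18, 20, 39, 51, 35]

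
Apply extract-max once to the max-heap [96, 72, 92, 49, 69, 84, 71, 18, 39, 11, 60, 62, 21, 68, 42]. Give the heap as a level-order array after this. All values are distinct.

[92, 72, 84, 49, 69, 62, 71, 18, 39, 11, 60, 42, 21, 68]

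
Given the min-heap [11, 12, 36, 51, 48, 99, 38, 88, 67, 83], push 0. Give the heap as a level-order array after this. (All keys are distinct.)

[0, 11, 36, 51, 12, 99, 38, 88, 67, 83, 48]

append 0 at index 10 → [11, 12, 36, 51, 48, 99, 38, 88, 67, 83, 0]
0 < parent 48 at index 4, swap → [11, 12, 36, 51, 0, 99, 38, 88, 67, 83, 48]
0 < parent 12 at index 1, swap → [11, 0, 36, 51, 12, 99, 38, 88, 67, 83, 48]
0 < parent 11 at index 0, swap → [0, 11, 36, 51, 12, 99, 38, 88, 67, 83, 48]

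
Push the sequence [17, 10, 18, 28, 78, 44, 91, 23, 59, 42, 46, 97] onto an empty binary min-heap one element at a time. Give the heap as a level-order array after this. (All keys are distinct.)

[10, 17, 18, 23, 42, 44, 91, 28, 59, 78, 46, 97]

Insert 17:
  append 17 at index 0 → [17] (no swap needed)
Insert 10:
  append 10 at index 1 → [17, 10]
  10 < parent 17 at index 0, swap → [10, 17]
Insert 18:
  append 18 at index 2 → [10, 17, 18] (no swap needed)
Insert 28:
  append 28 at index 3 → [10, 17, 18, 28] (no swap needed)
Insert 78:
  append 78 at index 4 → [10, 17, 18, 28, 78] (no swap needed)
Insert 44:
  append 44 at index 5 → [10, 17, 18, 28, 78, 44] (no swap needed)
Insert 91:
  append 91 at index 6 → [10, 17, 18, 28, 78, 44, 91] (no swap needed)
Insert 23:
  append 23 at index 7 → [10, 17, 18, 28, 78, 44, 91, 23]
  23 < parent 28 at index 3, swap → [10, 17, 18, 23, 78, 44, 91, 28]
Insert 59:
  append 59 at index 8 → [10, 17, 18, 23, 78, 44, 91, 28, 59] (no swap needed)
Insert 42:
  append 42 at index 9 → [10, 17, 18, 23, 78, 44, 91, 28, 59, 42]
  42 < parent 78 at index 4, swap → [10, 17, 18, 23, 42, 44, 91, 28, 59, 78]
Insert 46:
  append 46 at index 10 → [10, 17, 18, 23, 42, 44, 91, 28, 59, 78, 46] (no swap needed)
Insert 97:
  append 97 at index 11 → [10, 17, 18, 23, 42, 44, 91, 28, 59, 78, 46, 97] (no swap needed)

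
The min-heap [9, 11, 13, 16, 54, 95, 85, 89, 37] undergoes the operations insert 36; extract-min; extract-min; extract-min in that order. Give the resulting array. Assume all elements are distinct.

[16, 36, 54, 37, 89, 95, 85]

insert 36:
  append 36 at index 9 → [9, 11, 13, 16, 54, 95, 85, 89, 37, 36]
  36 < parent 54 at index 4, swap → [9, 11, 13, 16, 36, 95, 85, 89, 37, 54]
extract-min → returns 9:
  remove root 9; move last element 54 to root → [54, 11, 13, 16, 36, 95, 85, 89, 37]
  54 vs smaller child 11 at index 1, swap → [11, 54, 13, 16, 36, 95, 85, 89, 37]
  54 vs smaller child 16 at index 3, swap → [11, 16, 13, 54, 36, 95, 85, 89, 37]
  54 vs smaller child 37 at index 8, swap → [11, 16, 13, 37, 36, 95, 85, 89, 54]
extract-min → returns 11:
  remove root 11; move last element 54 to root → [54, 16, 13, 37, 36, 95, 85, 89]
  54 vs smaller child 13 at index 2, swap → [13, 16, 54, 37, 36, 95, 85, 89]
extract-min → returns 13:
  remove root 13; move last element 89 to root → [89, 16, 54, 37, 36, 95, 85]
  89 vs smaller child 16 at index 1, swap → [16, 89, 54, 37, 36, 95, 85]
  89 vs smaller child 36 at index 4, swap → [16, 36, 54, 37, 89, 95, 85]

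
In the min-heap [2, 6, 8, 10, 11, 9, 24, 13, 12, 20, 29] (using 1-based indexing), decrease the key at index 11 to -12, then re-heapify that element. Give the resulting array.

[-12, 2, 8, 10, 6, 9, 24, 13, 12, 20, 11]

set index 11 from 29 to -12 → [2, 6, 8, 10, 11, 9, 24, 13, 12, 20, -12]
-12 < parent 11 at index 5, swap → [2, 6, 8, 10, -12, 9, 24, 13, 12, 20, 11]
-12 < parent 6 at index 2, swap → [2, -12, 8, 10, 6, 9, 24, 13, 12, 20, 11]
-12 < parent 2 at index 1, swap → [-12, 2, 8, 10, 6, 9, 24, 13, 12, 20, 11]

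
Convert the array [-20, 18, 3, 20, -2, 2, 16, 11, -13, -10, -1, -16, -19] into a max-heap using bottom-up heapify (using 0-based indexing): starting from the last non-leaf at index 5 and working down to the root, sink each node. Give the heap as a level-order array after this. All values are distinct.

[20, 18, 16, 11, -1, 2, 3, -20, -13, -10, -2, -16, -19]

sift down from index 5: already satisfies heap property
sift down from index 4:
  -2 vs larger child -1 at index 10, swap → [-20, 18, 3, 20, -1, 2, 16, 11, -13, -10, -2, -16, -19]
sift down from index 3: already satisfies heap property
sift down from index 2:
  3 vs larger child 16 at index 6, swap → [-20, 18, 16, 20, -1, 2, 3, 11, -13, -10, -2, -16, -19]
sift down from index 1:
  18 vs larger child 20 at index 3, swap → [-20, 20, 16, 18, -1, 2, 3, 11, -13, -10, -2, -16, -19]
sift down from index 0:
  -20 vs larger child 20 at index 1, swap → [20, -20, 16, 18, -1, 2, 3, 11, -13, -10, -2, -16, -19]
  -20 vs larger child 18 at index 3, swap → [20, 18, 16, -20, -1, 2, 3, 11, -13, -10, -2, -16, -19]
  -20 vs larger child 11 at index 7, swap → [20, 18, 16, 11, -1, 2, 3, -20, -13, -10, -2, -16, -19]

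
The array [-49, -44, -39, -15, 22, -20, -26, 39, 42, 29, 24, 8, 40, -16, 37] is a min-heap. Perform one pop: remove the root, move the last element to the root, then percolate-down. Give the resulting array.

[-44, -15, -39, 37, 22, -20, -26, 39, 42, 29, 24, 8, 40, -16]

remove root -49; move last element 37 to root → [37, -44, -39, -15, 22, -20, -26, 39, 42, 29, 24, 8, 40, -16]
37 vs smaller child -44 at index 1, swap → [-44, 37, -39, -15, 22, -20, -26, 39, 42, 29, 24, 8, 40, -16]
37 vs smaller child -15 at index 3, swap → [-44, -15, -39, 37, 22, -20, -26, 39, 42, 29, 24, 8, 40, -16]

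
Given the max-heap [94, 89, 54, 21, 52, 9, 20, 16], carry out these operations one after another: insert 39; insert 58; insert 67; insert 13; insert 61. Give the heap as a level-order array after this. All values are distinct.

[94, 89, 61, 39, 67, 54, 20, 16, 21, 52, 58, 9, 13]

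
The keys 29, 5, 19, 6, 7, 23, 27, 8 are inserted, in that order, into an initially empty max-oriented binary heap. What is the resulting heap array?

[29, 8, 27, 7, 6, 19, 23, 5]

Insert 29:
  append 29 at index 0 → [29] (no swap needed)
Insert 5:
  append 5 at index 1 → [29, 5] (no swap needed)
Insert 19:
  append 19 at index 2 → [29, 5, 19] (no swap needed)
Insert 6:
  append 6 at index 3 → [29, 5, 19, 6]
  6 > parent 5 at index 1, swap → [29, 6, 19, 5]
Insert 7:
  append 7 at index 4 → [29, 6, 19, 5, 7]
  7 > parent 6 at index 1, swap → [29, 7, 19, 5, 6]
Insert 23:
  append 23 at index 5 → [29, 7, 19, 5, 6, 23]
  23 > parent 19 at index 2, swap → [29, 7, 23, 5, 6, 19]
Insert 27:
  append 27 at index 6 → [29, 7, 23, 5, 6, 19, 27]
  27 > parent 23 at index 2, swap → [29, 7, 27, 5, 6, 19, 23]
Insert 8:
  append 8 at index 7 → [29, 7, 27, 5, 6, 19, 23, 8]
  8 > parent 5 at index 3, swap → [29, 7, 27, 8, 6, 19, 23, 5]
  8 > parent 7 at index 1, swap → [29, 8, 27, 7, 6, 19, 23, 5]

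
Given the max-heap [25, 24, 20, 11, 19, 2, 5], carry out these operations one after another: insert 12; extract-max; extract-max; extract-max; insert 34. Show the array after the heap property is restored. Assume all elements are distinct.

[34, 12, 19, 2, 11, 5]

insert 12:
  append 12 at index 7 → [25, 24, 20, 11, 19, 2, 5, 12]
  12 > parent 11 at index 3, swap → [25, 24, 20, 12, 19, 2, 5, 11]
extract-max → returns 25:
  remove root 25; move last element 11 to root → [11, 24, 20, 12, 19, 2, 5]
  11 vs larger child 24 at index 1, swap → [24, 11, 20, 12, 19, 2, 5]
  11 vs larger child 19 at index 4, swap → [24, 19, 20, 12, 11, 2, 5]
extract-max → returns 24:
  remove root 24; move last element 5 to root → [5, 19, 20, 12, 11, 2]
  5 vs larger child 20 at index 2, swap → [20, 19, 5, 12, 11, 2]
extract-max → returns 20:
  remove root 20; move last element 2 to root → [2, 19, 5, 12, 11]
  2 vs larger child 19 at index 1, swap → [19, 2, 5, 12, 11]
  2 vs larger child 12 at index 3, swap → [19, 12, 5, 2, 11]
insert 34:
  append 34 at index 5 → [19, 12, 5, 2, 11, 34]
  34 > parent 5 at index 2, swap → [19, 12, 34, 2, 11, 5]
  34 > parent 19 at index 0, swap → [34, 12, 19, 2, 11, 5]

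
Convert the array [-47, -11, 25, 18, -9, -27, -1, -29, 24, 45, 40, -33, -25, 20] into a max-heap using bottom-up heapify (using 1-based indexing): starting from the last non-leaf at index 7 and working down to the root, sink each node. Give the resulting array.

sift down from index 7:
  -1 vs only child 20 at index 14, swap → [-47, -11, 25, 18, -9, -27, 20, -29, 24, 45, 40, -33, -25, -1]
sift down from index 6:
  -27 vs larger child -25 at index 13, swap → [-47, -11, 25, 18, -9, -25, 20, -29, 24, 45, 40, -33, -27, -1]
sift down from index 5:
  -9 vs larger child 45 at index 10, swap → [-47, -11, 25, 18, 45, -25, 20, -29, 24, -9, 40, -33, -27, -1]
sift down from index 4:
  18 vs larger child 24 at index 9, swap → [-47, -11, 25, 24, 45, -25, 20, -29, 18, -9, 40, -33, -27, -1]
sift down from index 3: already satisfies heap property
sift down from index 2:
  -11 vs larger child 45 at index 5, swap → [-47, 45, 25, 24, -11, -25, 20, -29, 18, -9, 40, -33, -27, -1]
  -11 vs larger child 40 at index 11, swap → [-47, 45, 25, 24, 40, -25, 20, -29, 18, -9, -11, -33, -27, -1]
sift down from index 1:
  -47 vs larger child 45 at index 2, swap → [45, -47, 25, 24, 40, -25, 20, -29, 18, -9, -11, -33, -27, -1]
  -47 vs larger child 40 at index 5, swap → [45, 40, 25, 24, -47, -25, 20, -29, 18, -9, -11, -33, -27, -1]
  -47 vs larger child -9 at index 10, swap → [45, 40, 25, 24, -9, -25, 20, -29, 18, -47, -11, -33, -27, -1]

[45, 40, 25, 24, -9, -25, 20, -29, 18, -47, -11, -33, -27, -1]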